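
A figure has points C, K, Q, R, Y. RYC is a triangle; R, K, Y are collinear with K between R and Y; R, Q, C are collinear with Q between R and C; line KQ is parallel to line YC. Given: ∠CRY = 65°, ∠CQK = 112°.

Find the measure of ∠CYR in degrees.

1. ∠KRQ = 65°  [K on RY, Q on RC]
2. ∠KQR = 68°  [linear pair at Q on RC]
3. ∠QKR = 47°  [△RKQ]
4. ∠CYR = 47°  [KQ∥YC, corresponding at K]

∠CYR = 47°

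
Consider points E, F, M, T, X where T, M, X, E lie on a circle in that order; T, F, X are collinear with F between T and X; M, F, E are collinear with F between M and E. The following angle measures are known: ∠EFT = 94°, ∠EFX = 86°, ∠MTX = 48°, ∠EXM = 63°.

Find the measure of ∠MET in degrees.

∠MET = 17°

1. ∠MFT = 86°  [vertical angles at F]
2. ∠EMT = 46°  [△TFM]
3. ∠ETM = 117°  [cyclic TMXE, opposite ∠T+∠X]
4. ∠MET = 17°  [△TME]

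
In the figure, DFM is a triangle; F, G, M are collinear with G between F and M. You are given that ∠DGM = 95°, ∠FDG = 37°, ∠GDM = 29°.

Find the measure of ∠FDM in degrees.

1. ∠DMG = 56°  [△DGM]
2. ∠DGF = 85°  [linear pair at G on FM]
3. ∠DFG = 58°  [△DFG]
4. ∠DMF = 56°  [G on ray MF]
5. ∠DFM = 58°  [G on ray FM]
6. ∠FDM = 66°  [△DFM]

∠FDM = 66°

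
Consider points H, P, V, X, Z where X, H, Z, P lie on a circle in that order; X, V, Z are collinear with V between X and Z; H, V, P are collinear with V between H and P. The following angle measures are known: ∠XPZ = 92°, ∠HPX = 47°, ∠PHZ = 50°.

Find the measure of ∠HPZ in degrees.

∠HPZ = 45°

1. ∠XHZ = 88°  [cyclic XHZP, opposite ∠H+∠P]
2. ∠HZX = 47°  [same arc XH]
3. ∠HXZ = 45°  [△XHZ]
4. ∠HPZ = 45°  [same arc HZ]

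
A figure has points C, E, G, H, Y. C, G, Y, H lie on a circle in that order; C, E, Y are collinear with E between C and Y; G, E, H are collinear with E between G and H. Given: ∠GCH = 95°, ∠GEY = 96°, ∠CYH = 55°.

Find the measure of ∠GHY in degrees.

∠GHY = 41°

1. ∠CEH = 96°  [vertical angles at E]
2. ∠HEY = 84°  [linear pair at E on CY]
3. ∠GHY = 41°  [△YEH]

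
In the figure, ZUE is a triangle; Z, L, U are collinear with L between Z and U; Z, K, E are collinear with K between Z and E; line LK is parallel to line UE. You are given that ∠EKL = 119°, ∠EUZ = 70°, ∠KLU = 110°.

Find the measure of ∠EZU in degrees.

∠EZU = 49°

1. ∠LKZ = 61°  [linear pair at K on ZE]
2. ∠KLZ = 70°  [LK∥UE, corresponding at L]
3. ∠KZL = 49°  [△ZLK]
4. ∠EZU = 49°  [L on ZU, K on ZE]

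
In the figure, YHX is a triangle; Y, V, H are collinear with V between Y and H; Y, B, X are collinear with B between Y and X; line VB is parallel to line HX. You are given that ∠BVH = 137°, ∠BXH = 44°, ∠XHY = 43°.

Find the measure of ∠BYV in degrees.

∠BYV = 93°

1. ∠HXY = 44°  [B on ray XY]
2. ∠HYX = 93°  [△YHX]
3. ∠BYV = 93°  [V on YH, B on YX]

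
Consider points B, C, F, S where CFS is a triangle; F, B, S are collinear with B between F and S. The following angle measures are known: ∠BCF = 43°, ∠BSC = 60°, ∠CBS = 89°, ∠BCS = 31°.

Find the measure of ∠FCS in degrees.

1. ∠CSF = 60°  [B on ray SF]
2. ∠CBF = 91°  [linear pair at B on FS]
3. ∠BFC = 46°  [△CFB]
4. ∠CFS = 46°  [B on ray FS]
5. ∠FCS = 74°  [△CFS]

∠FCS = 74°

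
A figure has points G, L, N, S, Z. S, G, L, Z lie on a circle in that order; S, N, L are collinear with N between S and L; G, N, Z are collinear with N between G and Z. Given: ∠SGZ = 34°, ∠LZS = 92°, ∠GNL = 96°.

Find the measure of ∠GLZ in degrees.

∠GLZ = 64°

1. ∠SLZ = 34°  [same arc SZ]
2. ∠LSZ = 54°  [△SLZ]
3. ∠SNZ = 96°  [vertical angles at N]
4. ∠GZS = 30°  [△SNZ]
5. ∠GSZ = 116°  [△SGZ]
6. ∠GLZ = 64°  [cyclic SGLZ, opposite ∠S+∠L]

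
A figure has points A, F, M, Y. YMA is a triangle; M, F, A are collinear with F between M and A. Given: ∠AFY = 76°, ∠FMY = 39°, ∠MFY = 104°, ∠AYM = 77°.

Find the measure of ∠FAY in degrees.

∠FAY = 64°

1. ∠AMY = 39°  [F on ray MA]
2. ∠MAY = 64°  [△YMA]
3. ∠FAY = 64°  [F on ray AM]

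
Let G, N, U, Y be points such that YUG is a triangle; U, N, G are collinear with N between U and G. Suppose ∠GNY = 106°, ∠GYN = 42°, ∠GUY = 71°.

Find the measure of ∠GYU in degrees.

1. ∠NGY = 32°  [△YNG]
2. ∠UGY = 32°  [N on ray GU]
3. ∠GYU = 77°  [△YUG]

∠GYU = 77°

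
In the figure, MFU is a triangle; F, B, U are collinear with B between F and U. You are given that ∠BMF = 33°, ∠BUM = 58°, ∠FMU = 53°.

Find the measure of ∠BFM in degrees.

∠BFM = 69°

1. ∠FUM = 58°  [B on ray UF]
2. ∠MFU = 69°  [△MFU]
3. ∠BFM = 69°  [B on ray FU]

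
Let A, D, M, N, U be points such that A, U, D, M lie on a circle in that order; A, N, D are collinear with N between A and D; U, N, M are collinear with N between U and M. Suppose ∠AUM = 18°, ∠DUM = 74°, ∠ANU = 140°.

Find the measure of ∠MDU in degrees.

∠MDU = 84°

1. ∠ADM = 18°  [same arc AM]
2. ∠DNM = 140°  [vertical angles at N]
3. ∠DMU = 22°  [△DNM]
4. ∠MDU = 84°  [△UDM]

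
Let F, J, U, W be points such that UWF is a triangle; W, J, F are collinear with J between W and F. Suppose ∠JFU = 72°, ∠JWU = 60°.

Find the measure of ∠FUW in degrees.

∠FUW = 48°

1. ∠UFW = 72°  [J on ray FW]
2. ∠FWU = 60°  [J on ray WF]
3. ∠FUW = 48°  [△UWF]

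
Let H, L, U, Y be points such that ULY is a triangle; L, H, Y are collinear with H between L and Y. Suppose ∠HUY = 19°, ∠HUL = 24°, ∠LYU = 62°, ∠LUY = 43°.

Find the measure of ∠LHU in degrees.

1. ∠ULY = 75°  [△ULY]
2. ∠HLU = 75°  [H on ray LY]
3. ∠LHU = 81°  [△ULH]

∠LHU = 81°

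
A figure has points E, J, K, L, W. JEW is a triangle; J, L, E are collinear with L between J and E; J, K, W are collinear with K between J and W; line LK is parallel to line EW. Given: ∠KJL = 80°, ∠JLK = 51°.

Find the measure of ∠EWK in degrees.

∠EWK = 49°

1. ∠JKL = 49°  [△JLK]
2. ∠LKW = 131°  [linear pair at K on JW]
3. ∠EWK = 49°  [LK∥EW, co-interior at W–K]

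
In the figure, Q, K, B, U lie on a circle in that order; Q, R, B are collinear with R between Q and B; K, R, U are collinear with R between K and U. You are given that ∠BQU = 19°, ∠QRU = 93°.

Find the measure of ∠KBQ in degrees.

1. ∠BKU = 19°  [same arc BU]
2. ∠BRK = 93°  [vertical angles at R]
3. ∠KBQ = 68°  [△KRB]

∠KBQ = 68°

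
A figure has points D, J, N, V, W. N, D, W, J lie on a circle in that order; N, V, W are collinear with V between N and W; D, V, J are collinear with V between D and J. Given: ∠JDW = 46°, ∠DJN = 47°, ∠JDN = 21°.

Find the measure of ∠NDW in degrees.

∠NDW = 67°

1. ∠JNW = 46°  [same arc WJ]
2. ∠JWN = 21°  [same arc NJ]
3. ∠NJW = 113°  [△NWJ]
4. ∠NDW = 67°  [cyclic NDWJ, opposite ∠D+∠J]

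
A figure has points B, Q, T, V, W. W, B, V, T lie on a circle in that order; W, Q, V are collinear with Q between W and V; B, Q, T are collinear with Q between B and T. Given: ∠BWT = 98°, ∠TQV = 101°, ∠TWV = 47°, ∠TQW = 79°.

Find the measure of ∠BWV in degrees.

1. ∠BVT = 82°  [cyclic WBVT, opposite ∠W+∠V]
2. ∠TBV = 47°  [same arc VT]
3. ∠BTV = 51°  [△BVT]
4. ∠BWV = 51°  [same arc BV]

∠BWV = 51°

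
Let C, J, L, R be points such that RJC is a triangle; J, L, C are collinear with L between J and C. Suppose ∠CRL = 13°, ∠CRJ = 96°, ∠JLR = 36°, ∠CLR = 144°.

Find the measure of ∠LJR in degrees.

1. ∠LCR = 23°  [△RLC]
2. ∠JCR = 23°  [L on ray CJ]
3. ∠CJR = 61°  [△RJC]
4. ∠LJR = 61°  [L on ray JC]

∠LJR = 61°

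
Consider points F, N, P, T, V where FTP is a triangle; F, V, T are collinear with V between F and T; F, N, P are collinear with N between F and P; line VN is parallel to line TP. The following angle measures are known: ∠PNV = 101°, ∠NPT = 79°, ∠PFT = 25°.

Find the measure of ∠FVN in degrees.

∠FVN = 76°

1. ∠FNV = 79°  [linear pair at N on FP]
2. ∠NFV = 25°  [V on FT, N on FP]
3. ∠FVN = 76°  [△FVN]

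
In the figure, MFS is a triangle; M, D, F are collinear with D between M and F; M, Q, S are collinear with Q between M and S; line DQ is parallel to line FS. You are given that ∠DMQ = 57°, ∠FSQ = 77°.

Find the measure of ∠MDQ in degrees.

1. ∠FMS = 57°  [D on MF, Q on MS]
2. ∠FSM = 77°  [Q on ray SM]
3. ∠MFS = 46°  [△MFS]
4. ∠MDQ = 46°  [DQ∥FS, corresponding at D]

∠MDQ = 46°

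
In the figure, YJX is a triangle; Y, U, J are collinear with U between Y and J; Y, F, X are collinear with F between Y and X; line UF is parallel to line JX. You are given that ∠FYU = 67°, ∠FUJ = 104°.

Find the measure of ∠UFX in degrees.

1. ∠FUY = 76°  [linear pair at U on YJ]
2. ∠UFY = 37°  [△YUF]
3. ∠UFX = 143°  [linear pair at F on YX]

∠UFX = 143°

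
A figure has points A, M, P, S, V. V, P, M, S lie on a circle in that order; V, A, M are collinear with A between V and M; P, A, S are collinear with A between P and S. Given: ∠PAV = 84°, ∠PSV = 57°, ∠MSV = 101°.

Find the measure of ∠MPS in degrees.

∠MPS = 27°

1. ∠MAP = 96°  [linear pair at A on VM]
2. ∠PMV = 57°  [same arc VP]
3. ∠MPS = 27°  [△PAM]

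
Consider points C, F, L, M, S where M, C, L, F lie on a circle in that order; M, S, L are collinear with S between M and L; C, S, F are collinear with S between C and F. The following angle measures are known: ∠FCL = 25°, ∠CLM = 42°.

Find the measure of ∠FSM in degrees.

∠FSM = 113°

1. ∠FML = 25°  [same arc LF]
2. ∠CFM = 42°  [same arc MC]
3. ∠FSM = 113°  [△MSF]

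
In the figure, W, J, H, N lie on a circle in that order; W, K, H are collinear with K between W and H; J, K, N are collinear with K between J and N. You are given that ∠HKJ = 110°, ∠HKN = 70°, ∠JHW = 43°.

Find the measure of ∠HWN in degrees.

1. ∠NKW = 110°  [vertical angles at K]
2. ∠JNW = 43°  [same arc WJ]
3. ∠HWN = 27°  [△WKN]

∠HWN = 27°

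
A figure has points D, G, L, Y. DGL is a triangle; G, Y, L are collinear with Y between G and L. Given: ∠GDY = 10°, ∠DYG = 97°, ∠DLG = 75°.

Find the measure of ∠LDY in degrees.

∠LDY = 22°

1. ∠DYL = 83°  [linear pair at Y on GL]
2. ∠DLY = 75°  [Y on ray LG]
3. ∠LDY = 22°  [△DYL]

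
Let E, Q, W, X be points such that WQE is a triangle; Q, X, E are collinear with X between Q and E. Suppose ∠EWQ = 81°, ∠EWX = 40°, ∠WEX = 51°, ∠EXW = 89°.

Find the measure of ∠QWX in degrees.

∠QWX = 41°

1. ∠QEW = 51°  [X on ray EQ]
2. ∠QXW = 91°  [linear pair at X on QE]
3. ∠EQW = 48°  [△WQE]
4. ∠WQX = 48°  [X on ray QE]
5. ∠QWX = 41°  [△WQX]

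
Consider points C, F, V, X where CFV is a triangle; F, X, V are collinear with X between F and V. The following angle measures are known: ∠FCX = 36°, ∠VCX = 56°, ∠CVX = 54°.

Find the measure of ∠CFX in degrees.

1. ∠CXV = 70°  [△CXV]
2. ∠CXF = 110°  [linear pair at X on FV]
3. ∠CFX = 34°  [△CFX]

∠CFX = 34°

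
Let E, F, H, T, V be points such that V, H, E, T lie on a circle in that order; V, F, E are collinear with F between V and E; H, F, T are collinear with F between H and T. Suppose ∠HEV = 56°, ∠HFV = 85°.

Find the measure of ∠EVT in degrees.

∠EVT = 29°

1. ∠HTV = 56°  [same arc VH]
2. ∠EFT = 85°  [vertical angles at F]
3. ∠TFV = 95°  [linear pair at F on VE]
4. ∠EVT = 29°  [△VFT]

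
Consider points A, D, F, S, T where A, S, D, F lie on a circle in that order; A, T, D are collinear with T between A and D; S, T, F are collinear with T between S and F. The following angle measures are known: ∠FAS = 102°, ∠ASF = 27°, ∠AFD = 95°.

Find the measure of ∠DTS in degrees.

∠DTS = 71°

1. ∠AFS = 51°  [△ASF]
2. ∠ADF = 27°  [same arc AF]
3. ∠DAF = 58°  [△ADF]
4. ∠ADS = 51°  [same arc AS]
5. ∠DSF = 58°  [same arc DF]
6. ∠DTS = 71°  [△STD]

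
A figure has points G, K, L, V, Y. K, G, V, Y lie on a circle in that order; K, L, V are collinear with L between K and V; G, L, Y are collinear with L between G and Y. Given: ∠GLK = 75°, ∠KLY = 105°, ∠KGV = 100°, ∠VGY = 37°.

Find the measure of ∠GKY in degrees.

∠GKY = 79°

1. ∠KYV = 80°  [cyclic KGVY, opposite ∠G+∠Y]
2. ∠VKY = 37°  [same arc VY]
3. ∠KVY = 63°  [△KVY]
4. ∠GYK = 38°  [△KLY]
5. ∠KGY = 63°  [same arc KY]
6. ∠GKY = 79°  [△KGY]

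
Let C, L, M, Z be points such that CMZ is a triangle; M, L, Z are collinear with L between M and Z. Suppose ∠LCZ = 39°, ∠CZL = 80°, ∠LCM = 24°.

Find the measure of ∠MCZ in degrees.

1. ∠CLZ = 61°  [△CLZ]
2. ∠CZM = 80°  [L on ray ZM]
3. ∠CLM = 119°  [linear pair at L on MZ]
4. ∠CML = 37°  [△CML]
5. ∠CMZ = 37°  [L on ray MZ]
6. ∠MCZ = 63°  [△CMZ]

∠MCZ = 63°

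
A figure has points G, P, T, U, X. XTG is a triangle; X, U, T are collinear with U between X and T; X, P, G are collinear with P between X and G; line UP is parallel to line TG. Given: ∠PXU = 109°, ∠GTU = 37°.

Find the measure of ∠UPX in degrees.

∠UPX = 34°

1. ∠GXT = 109°  [U on XT, P on XG]
2. ∠GTX = 37°  [U on ray TX]
3. ∠TGX = 34°  [△XTG]
4. ∠UPX = 34°  [UP∥TG, corresponding at P]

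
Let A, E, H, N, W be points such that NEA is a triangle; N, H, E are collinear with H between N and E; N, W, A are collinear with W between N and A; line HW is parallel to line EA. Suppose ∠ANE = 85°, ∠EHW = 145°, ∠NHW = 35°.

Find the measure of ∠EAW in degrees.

1. ∠HNW = 85°  [H on NE, W on NA]
2. ∠HWN = 60°  [△NHW]
3. ∠AWH = 120°  [linear pair at W on NA]
4. ∠EAW = 60°  [HW∥EA, co-interior at A–W]

∠EAW = 60°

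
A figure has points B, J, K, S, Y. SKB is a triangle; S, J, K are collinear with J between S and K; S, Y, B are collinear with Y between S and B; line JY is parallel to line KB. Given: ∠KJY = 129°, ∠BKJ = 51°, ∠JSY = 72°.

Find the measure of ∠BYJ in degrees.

1. ∠SJY = 51°  [linear pair at J on SK]
2. ∠JYS = 57°  [△SJY]
3. ∠BYJ = 123°  [linear pair at Y on SB]

∠BYJ = 123°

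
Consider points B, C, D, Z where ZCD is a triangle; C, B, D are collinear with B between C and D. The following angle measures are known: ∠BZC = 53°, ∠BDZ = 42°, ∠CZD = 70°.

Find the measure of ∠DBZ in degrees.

1. ∠CDZ = 42°  [B on ray DC]
2. ∠DCZ = 68°  [△ZCD]
3. ∠BCZ = 68°  [B on ray CD]
4. ∠CBZ = 59°  [△ZCB]
5. ∠DBZ = 121°  [linear pair at B on CD]

∠DBZ = 121°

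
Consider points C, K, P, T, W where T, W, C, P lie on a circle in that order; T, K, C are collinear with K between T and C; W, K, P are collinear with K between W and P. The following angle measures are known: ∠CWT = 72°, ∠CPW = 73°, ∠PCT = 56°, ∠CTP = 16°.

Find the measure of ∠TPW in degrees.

1. ∠CTW = 73°  [same arc WC]
2. ∠TCW = 35°  [△TWC]
3. ∠TPW = 35°  [same arc TW]

∠TPW = 35°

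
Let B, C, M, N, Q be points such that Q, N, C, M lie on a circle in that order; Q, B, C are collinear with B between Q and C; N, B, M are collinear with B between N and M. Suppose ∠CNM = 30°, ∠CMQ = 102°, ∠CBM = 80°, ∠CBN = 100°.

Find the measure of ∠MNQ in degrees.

1. ∠CQM = 30°  [same arc CM]
2. ∠MCQ = 48°  [△QCM]
3. ∠MNQ = 48°  [same arc QM]

∠MNQ = 48°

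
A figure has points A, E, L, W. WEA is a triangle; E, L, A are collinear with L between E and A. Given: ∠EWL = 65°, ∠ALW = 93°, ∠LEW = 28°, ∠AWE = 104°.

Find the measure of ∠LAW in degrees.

1. ∠AEW = 28°  [L on ray EA]
2. ∠EAW = 48°  [△WEA]
3. ∠LAW = 48°  [L on ray AE]

∠LAW = 48°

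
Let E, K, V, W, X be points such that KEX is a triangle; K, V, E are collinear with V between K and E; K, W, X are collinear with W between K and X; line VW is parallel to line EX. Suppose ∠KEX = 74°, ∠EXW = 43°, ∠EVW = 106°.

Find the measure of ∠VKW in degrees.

1. ∠EXK = 43°  [W on ray XK]
2. ∠EKX = 63°  [△KEX]
3. ∠VKW = 63°  [V on KE, W on KX]

∠VKW = 63°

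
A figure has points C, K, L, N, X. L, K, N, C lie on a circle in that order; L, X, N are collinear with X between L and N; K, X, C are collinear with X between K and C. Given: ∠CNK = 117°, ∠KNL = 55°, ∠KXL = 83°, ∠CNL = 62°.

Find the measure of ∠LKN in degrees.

1. ∠CKL = 62°  [same arc LC]
2. ∠KLN = 35°  [△LXK]
3. ∠LKN = 90°  [△LKN]

∠LKN = 90°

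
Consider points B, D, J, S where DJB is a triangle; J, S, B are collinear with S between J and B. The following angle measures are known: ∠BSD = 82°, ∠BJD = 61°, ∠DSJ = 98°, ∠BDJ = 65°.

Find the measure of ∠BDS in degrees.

∠BDS = 44°

1. ∠DBJ = 54°  [△DJB]
2. ∠DBS = 54°  [S on ray BJ]
3. ∠BDS = 44°  [△DSB]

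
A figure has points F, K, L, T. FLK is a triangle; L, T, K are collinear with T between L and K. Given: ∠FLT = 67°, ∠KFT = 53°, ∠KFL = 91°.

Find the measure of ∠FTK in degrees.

∠FTK = 105°

1. ∠FLK = 67°  [T on ray LK]
2. ∠FKL = 22°  [△FLK]
3. ∠FKT = 22°  [T on ray KL]
4. ∠FTK = 105°  [△FTK]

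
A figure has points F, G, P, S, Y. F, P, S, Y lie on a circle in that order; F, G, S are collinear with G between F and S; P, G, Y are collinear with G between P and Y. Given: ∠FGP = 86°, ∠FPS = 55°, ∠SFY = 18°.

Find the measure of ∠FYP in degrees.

∠FYP = 68°

1. ∠SGY = 86°  [vertical angles at G]
2. ∠FGY = 94°  [linear pair at G on FS]
3. ∠FYP = 68°  [△FGY]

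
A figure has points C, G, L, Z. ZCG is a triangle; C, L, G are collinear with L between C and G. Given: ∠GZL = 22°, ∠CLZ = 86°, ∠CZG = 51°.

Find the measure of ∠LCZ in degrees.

∠LCZ = 65°

1. ∠GLZ = 94°  [linear pair at L on CG]
2. ∠LGZ = 64°  [△ZLG]
3. ∠CGZ = 64°  [L on ray GC]
4. ∠GCZ = 65°  [△ZCG]
5. ∠LCZ = 65°  [L on ray CG]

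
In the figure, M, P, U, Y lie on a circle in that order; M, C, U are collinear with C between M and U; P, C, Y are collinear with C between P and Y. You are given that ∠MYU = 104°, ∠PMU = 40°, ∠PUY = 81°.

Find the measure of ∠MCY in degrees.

∠MCY = 57°

1. ∠MPU = 76°  [cyclic MPUY, opposite ∠P+∠Y]
2. ∠PYU = 40°  [same arc PU]
3. ∠MUP = 64°  [△MPU]
4. ∠UPY = 59°  [△PUY]
5. ∠MYP = 64°  [same arc MP]
6. ∠UMY = 59°  [same arc UY]
7. ∠MCY = 57°  [△MCY]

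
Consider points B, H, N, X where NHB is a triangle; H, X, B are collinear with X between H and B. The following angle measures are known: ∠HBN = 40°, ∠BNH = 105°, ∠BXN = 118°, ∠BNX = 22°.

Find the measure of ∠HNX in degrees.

∠HNX = 83°

1. ∠BHN = 35°  [△NHB]
2. ∠HXN = 62°  [linear pair at X on HB]
3. ∠NHX = 35°  [X on ray HB]
4. ∠HNX = 83°  [△NHX]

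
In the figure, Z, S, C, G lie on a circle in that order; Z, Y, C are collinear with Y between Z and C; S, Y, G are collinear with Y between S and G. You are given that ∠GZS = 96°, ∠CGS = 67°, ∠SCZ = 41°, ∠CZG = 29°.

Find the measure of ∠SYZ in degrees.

∠SYZ = 70°

1. ∠GCS = 84°  [cyclic ZSCG, opposite ∠Z+∠C]
2. ∠CSG = 29°  [△SCG]
3. ∠CYS = 110°  [△SYC]
4. ∠SYZ = 70°  [linear pair at Y on ZC]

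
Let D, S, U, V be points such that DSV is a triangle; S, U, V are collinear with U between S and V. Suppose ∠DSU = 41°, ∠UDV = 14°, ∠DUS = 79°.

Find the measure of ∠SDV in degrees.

1. ∠DSV = 41°  [U on ray SV]
2. ∠DUV = 101°  [linear pair at U on SV]
3. ∠DVU = 65°  [△DUV]
4. ∠DVS = 65°  [U on ray VS]
5. ∠SDV = 74°  [△DSV]

∠SDV = 74°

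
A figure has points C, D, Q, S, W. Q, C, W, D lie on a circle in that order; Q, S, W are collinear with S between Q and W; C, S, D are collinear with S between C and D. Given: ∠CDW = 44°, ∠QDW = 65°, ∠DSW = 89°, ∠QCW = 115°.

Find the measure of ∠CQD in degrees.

∠CQD = 112°

1. ∠CQW = 44°  [same arc CW]
2. ∠DWQ = 47°  [△WSD]
3. ∠DQW = 68°  [△QWD]
4. ∠CSQ = 89°  [vertical angles at S]
5. ∠DSQ = 91°  [linear pair at S on QW]
6. ∠DCQ = 47°  [△QSC]
7. ∠CDQ = 21°  [△QSD]
8. ∠CQD = 112°  [△QCD]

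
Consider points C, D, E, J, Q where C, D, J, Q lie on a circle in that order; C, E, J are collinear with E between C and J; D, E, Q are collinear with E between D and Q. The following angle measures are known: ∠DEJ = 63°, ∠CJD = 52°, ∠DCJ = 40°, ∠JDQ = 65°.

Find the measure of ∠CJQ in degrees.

∠CJQ = 23°

1. ∠CEQ = 63°  [vertical angles at E]
2. ∠DQJ = 40°  [same arc DJ]
3. ∠JEQ = 117°  [linear pair at E on CJ]
4. ∠CJQ = 23°  [△JEQ]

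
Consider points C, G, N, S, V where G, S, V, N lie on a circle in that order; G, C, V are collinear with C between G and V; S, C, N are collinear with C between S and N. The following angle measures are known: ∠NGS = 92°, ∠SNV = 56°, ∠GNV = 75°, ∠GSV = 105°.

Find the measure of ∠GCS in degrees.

∠GCS = 55°

1. ∠NVS = 88°  [cyclic GSVN, opposite ∠G+∠V]
2. ∠SGV = 56°  [same arc SV]
3. ∠NSV = 36°  [△SVN]
4. ∠GVS = 19°  [△GSV]
5. ∠SCV = 125°  [△SCV]
6. ∠GCS = 55°  [linear pair at C on GV]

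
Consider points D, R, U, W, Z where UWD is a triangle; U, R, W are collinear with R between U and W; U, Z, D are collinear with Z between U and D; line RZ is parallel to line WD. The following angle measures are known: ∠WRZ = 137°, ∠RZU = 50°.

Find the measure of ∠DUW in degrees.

1. ∠URZ = 43°  [linear pair at R on UW]
2. ∠RUZ = 87°  [△URZ]
3. ∠DUW = 87°  [R on UW, Z on UD]

∠DUW = 87°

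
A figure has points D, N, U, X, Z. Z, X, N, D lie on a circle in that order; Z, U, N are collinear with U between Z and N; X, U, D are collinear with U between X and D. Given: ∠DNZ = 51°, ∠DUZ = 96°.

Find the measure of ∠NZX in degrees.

∠NZX = 45°

1. ∠DXZ = 51°  [same arc ZD]
2. ∠NUX = 96°  [vertical angles at U]
3. ∠XUZ = 84°  [linear pair at U on ZN]
4. ∠NZX = 45°  [△ZUX]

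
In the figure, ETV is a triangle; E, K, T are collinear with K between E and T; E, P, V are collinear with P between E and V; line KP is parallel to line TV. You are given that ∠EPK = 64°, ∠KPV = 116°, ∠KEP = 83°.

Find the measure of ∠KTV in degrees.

∠KTV = 33°

1. ∠EKP = 33°  [△EKP]
2. ∠PKT = 147°  [linear pair at K on ET]
3. ∠KTV = 33°  [KP∥TV, co-interior at T–K]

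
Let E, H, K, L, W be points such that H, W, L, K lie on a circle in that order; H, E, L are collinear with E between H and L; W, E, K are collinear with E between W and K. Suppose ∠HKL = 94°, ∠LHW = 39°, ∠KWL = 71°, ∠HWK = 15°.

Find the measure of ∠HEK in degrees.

∠HEK = 54°

1. ∠HWL = 86°  [cyclic HWLK, opposite ∠W+∠K]
2. ∠HLW = 55°  [△HWL]
3. ∠KHL = 71°  [same arc LK]
4. ∠HKW = 55°  [same arc HW]
5. ∠HEK = 54°  [△HEK]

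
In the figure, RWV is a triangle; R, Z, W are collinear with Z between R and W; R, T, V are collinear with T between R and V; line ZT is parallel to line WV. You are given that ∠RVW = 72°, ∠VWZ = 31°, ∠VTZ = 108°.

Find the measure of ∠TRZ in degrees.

1. ∠RWV = 31°  [Z on ray WR]
2. ∠VRW = 77°  [△RWV]
3. ∠TRZ = 77°  [Z on RW, T on RV]

∠TRZ = 77°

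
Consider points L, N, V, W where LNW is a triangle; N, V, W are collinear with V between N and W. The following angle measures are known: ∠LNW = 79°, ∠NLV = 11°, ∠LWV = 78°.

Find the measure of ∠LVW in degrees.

∠LVW = 90°

1. ∠LNV = 79°  [V on ray NW]
2. ∠LVN = 90°  [△LNV]
3. ∠LVW = 90°  [linear pair at V on NW]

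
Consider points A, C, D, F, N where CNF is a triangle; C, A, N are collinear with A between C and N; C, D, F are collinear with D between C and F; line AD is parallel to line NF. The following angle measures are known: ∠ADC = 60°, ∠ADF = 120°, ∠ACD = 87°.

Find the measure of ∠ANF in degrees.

∠ANF = 33°

1. ∠CAD = 33°  [△CAD]
2. ∠DAN = 147°  [linear pair at A on CN]
3. ∠ANF = 33°  [AD∥NF, co-interior at N–A]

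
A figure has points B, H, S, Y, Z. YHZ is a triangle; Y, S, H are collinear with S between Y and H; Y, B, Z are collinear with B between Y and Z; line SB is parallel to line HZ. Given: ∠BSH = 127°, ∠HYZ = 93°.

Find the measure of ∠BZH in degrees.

∠BZH = 34°

1. ∠BSY = 53°  [linear pair at S on YH]
2. ∠BYS = 93°  [S on YH, B on YZ]
3. ∠SBY = 34°  [△YSB]
4. ∠SBZ = 146°  [linear pair at B on YZ]
5. ∠BZH = 34°  [SB∥HZ, co-interior at Z–B]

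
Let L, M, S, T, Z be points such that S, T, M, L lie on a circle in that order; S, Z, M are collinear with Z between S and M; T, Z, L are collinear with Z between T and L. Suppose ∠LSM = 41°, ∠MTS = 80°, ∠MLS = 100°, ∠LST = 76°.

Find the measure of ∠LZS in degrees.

∠LZS = 74°

1. ∠LTM = 41°  [same arc ML]
2. ∠LMS = 39°  [△SML]
3. ∠LMT = 104°  [cyclic STML, opposite ∠S+∠M]
4. ∠MLT = 35°  [△TML]
5. ∠LZM = 106°  [△MZL]
6. ∠LZS = 74°  [linear pair at Z on SM]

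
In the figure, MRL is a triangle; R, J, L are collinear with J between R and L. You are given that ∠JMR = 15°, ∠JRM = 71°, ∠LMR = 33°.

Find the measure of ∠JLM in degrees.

1. ∠LRM = 71°  [J on ray RL]
2. ∠MLR = 76°  [△MRL]
3. ∠JLM = 76°  [J on ray LR]

∠JLM = 76°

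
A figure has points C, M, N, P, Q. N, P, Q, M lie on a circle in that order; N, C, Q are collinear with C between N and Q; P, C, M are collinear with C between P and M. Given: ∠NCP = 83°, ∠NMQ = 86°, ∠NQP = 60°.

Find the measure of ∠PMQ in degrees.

∠PMQ = 26°

1. ∠NPQ = 94°  [cyclic NPQM, opposite ∠P+∠M]
2. ∠PNQ = 26°  [△NPQ]
3. ∠PMQ = 26°  [same arc PQ]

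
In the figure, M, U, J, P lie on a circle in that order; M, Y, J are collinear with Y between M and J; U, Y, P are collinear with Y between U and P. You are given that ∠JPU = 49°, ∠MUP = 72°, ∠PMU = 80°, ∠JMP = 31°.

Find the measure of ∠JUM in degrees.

1. ∠MJP = 72°  [same arc MP]
2. ∠JPM = 77°  [△MJP]
3. ∠JUM = 103°  [cyclic MUJP, opposite ∠U+∠P]

∠JUM = 103°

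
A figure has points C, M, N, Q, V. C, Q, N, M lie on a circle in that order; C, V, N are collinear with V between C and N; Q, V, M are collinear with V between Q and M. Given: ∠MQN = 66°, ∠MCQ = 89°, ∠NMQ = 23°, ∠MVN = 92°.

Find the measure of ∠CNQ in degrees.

∠CNQ = 26°

1. ∠MCN = 66°  [same arc NM]
2. ∠CVM = 88°  [linear pair at V on CN]
3. ∠CMQ = 26°  [△CVM]
4. ∠CNQ = 26°  [same arc CQ]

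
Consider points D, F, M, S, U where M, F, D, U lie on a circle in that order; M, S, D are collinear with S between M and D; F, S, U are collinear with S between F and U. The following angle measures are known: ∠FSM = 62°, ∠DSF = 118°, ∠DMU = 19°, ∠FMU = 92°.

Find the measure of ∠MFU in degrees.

∠MFU = 45°

1. ∠MSU = 118°  [vertical angles at S]
2. ∠FUM = 43°  [△MSU]
3. ∠MFU = 45°  [△MFU]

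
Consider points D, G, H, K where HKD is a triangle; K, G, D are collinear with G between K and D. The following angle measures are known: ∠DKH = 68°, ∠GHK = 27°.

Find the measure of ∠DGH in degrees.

1. ∠GKH = 68°  [G on ray KD]
2. ∠HGK = 85°  [△HKG]
3. ∠DGH = 95°  [linear pair at G on KD]

∠DGH = 95°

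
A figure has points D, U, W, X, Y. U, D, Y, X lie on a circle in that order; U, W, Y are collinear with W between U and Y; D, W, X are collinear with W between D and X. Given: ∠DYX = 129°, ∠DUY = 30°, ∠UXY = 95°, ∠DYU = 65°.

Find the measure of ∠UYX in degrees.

∠UYX = 64°

1. ∠DUX = 51°  [cyclic UDYX, opposite ∠U+∠Y]
2. ∠DXU = 65°  [same arc UD]
3. ∠UDX = 64°  [△UDX]
4. ∠UYX = 64°  [same arc UX]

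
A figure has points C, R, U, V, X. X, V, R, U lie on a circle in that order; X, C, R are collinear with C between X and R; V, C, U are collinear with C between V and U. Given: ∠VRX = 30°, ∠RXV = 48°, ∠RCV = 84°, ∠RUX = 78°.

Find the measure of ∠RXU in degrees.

∠RXU = 66°

1. ∠VUX = 30°  [same arc XV]
2. ∠UCX = 84°  [vertical angles at C]
3. ∠RXU = 66°  [△XCU]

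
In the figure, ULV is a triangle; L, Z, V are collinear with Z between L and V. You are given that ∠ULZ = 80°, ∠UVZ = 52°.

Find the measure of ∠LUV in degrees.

1. ∠ULV = 80°  [Z on ray LV]
2. ∠LVU = 52°  [Z on ray VL]
3. ∠LUV = 48°  [△ULV]

∠LUV = 48°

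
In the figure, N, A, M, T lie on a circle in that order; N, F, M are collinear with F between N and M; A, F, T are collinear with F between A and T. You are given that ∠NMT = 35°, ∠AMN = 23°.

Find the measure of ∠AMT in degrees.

∠AMT = 58°

1. ∠NAT = 35°  [same arc NT]
2. ∠ATN = 23°  [same arc NA]
3. ∠ANT = 122°  [△NAT]
4. ∠AMT = 58°  [cyclic NAMT, opposite ∠N+∠M]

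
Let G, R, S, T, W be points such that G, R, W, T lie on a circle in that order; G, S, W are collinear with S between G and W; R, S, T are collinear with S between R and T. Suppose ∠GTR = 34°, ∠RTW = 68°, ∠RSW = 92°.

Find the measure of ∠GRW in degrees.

1. ∠GWR = 34°  [same arc GR]
2. ∠RGW = 68°  [same arc RW]
3. ∠GRW = 78°  [△GRW]

∠GRW = 78°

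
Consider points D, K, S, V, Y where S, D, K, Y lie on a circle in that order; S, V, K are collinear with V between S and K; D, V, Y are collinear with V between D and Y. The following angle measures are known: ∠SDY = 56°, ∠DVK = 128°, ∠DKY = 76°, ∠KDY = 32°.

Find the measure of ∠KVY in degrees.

∠KVY = 52°

1. ∠SKY = 56°  [same arc SY]
2. ∠DYK = 72°  [△DKY]
3. ∠KVY = 52°  [△KVY]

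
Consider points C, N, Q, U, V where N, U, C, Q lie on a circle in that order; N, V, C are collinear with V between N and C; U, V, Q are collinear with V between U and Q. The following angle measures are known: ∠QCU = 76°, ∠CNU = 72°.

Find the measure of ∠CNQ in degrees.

∠CNQ = 32°

1. ∠CQU = 72°  [same arc UC]
2. ∠CUQ = 32°  [△UCQ]
3. ∠CNQ = 32°  [same arc CQ]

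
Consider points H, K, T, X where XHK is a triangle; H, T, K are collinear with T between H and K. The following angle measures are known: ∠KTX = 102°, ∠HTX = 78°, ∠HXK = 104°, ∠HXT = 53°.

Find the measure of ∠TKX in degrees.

∠TKX = 27°

1. ∠THX = 49°  [△XHT]
2. ∠KHX = 49°  [T on ray HK]
3. ∠HKX = 27°  [△XHK]
4. ∠TKX = 27°  [T on ray KH]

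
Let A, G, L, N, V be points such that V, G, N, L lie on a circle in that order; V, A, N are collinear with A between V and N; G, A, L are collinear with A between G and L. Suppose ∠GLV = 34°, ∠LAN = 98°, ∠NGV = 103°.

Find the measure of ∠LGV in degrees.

1. ∠GNV = 34°  [same arc VG]
2. ∠GAV = 98°  [vertical angles at A]
3. ∠GVN = 43°  [△VGN]
4. ∠LGV = 39°  [△VAG]

∠LGV = 39°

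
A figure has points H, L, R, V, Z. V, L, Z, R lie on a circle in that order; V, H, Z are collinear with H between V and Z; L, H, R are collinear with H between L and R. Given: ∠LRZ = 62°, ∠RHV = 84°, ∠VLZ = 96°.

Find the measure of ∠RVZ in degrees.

∠RVZ = 74°

1. ∠RHZ = 96°  [linear pair at H on VZ]
2. ∠VRZ = 84°  [cyclic VLZR, opposite ∠L+∠R]
3. ∠RZV = 22°  [△ZHR]
4. ∠RVZ = 74°  [△VZR]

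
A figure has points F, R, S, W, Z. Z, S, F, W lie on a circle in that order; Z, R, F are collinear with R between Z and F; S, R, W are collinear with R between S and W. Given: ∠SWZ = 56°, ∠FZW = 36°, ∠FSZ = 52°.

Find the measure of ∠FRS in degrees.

∠FRS = 88°

1. ∠SFZ = 56°  [same arc ZS]
2. ∠FSW = 36°  [same arc FW]
3. ∠FRS = 88°  [△SRF]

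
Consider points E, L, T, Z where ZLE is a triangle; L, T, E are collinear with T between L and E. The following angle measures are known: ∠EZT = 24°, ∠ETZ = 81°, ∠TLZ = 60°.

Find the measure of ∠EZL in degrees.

1. ∠TEZ = 75°  [△ZTE]
2. ∠ELZ = 60°  [T on ray LE]
3. ∠LEZ = 75°  [T on ray EL]
4. ∠EZL = 45°  [△ZLE]

∠EZL = 45°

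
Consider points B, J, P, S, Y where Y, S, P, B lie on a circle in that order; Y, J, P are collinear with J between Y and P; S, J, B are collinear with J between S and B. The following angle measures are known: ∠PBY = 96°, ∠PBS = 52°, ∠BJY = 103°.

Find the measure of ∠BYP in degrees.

∠BYP = 33°

1. ∠PSY = 84°  [cyclic YSPB, opposite ∠S+∠B]
2. ∠PYS = 52°  [same arc SP]
3. ∠PJS = 103°  [vertical angles at J]
4. ∠SPY = 44°  [△YSP]
5. ∠BSP = 33°  [△SJP]
6. ∠BYP = 33°  [same arc PB]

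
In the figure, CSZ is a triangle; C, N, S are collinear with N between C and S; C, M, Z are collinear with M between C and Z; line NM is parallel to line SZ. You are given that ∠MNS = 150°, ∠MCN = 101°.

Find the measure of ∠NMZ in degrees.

1. ∠CNM = 30°  [linear pair at N on CS]
2. ∠CMN = 49°  [△CNM]
3. ∠NMZ = 131°  [linear pair at M on CZ]

∠NMZ = 131°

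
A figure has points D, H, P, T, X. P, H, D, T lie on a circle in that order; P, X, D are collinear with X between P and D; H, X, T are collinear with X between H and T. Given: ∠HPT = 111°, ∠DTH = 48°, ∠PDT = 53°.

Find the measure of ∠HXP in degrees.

1. ∠DPH = 48°  [same arc HD]
2. ∠PHT = 53°  [same arc PT]
3. ∠HXP = 79°  [△PXH]

∠HXP = 79°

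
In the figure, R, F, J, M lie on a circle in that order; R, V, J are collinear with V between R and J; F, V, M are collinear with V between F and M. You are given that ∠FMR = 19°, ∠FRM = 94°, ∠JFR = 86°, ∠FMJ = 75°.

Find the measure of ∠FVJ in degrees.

1. ∠FJR = 19°  [same arc RF]
2. ∠FJM = 86°  [cyclic RFJM, opposite ∠R+∠J]
3. ∠JFM = 19°  [△FJM]
4. ∠FVJ = 142°  [△FVJ]

∠FVJ = 142°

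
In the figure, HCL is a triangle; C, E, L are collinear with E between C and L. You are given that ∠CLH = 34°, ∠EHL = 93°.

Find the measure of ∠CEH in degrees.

1. ∠ELH = 34°  [E on ray LC]
2. ∠HEL = 53°  [△HEL]
3. ∠CEH = 127°  [linear pair at E on CL]

∠CEH = 127°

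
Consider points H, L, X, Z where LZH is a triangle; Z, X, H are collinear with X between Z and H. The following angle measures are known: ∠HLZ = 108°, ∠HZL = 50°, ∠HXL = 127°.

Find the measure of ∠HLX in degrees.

∠HLX = 31°

1. ∠LHZ = 22°  [△LZH]
2. ∠LHX = 22°  [X on ray HZ]
3. ∠HLX = 31°  [△LXH]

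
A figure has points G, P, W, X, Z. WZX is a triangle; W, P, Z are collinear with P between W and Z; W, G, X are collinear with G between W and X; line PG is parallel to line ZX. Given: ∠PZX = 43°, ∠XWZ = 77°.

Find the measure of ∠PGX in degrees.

∠PGX = 120°

1. ∠WZX = 43°  [P on ray ZW]
2. ∠WXZ = 60°  [△WZX]
3. ∠PGW = 60°  [PG∥ZX, corresponding at G]
4. ∠PGX = 120°  [linear pair at G on WX]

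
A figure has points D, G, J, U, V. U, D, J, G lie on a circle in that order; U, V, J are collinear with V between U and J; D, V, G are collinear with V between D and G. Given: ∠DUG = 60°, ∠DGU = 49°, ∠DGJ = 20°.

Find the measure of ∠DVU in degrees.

1. ∠GDU = 71°  [△UDG]
2. ∠DUJ = 20°  [same arc DJ]
3. ∠DVU = 89°  [△UVD]

∠DVU = 89°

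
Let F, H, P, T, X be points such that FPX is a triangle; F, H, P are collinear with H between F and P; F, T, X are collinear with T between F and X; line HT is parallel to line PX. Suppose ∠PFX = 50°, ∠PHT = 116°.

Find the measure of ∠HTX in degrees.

∠HTX = 114°

1. ∠HFT = 50°  [H on FP, T on FX]
2. ∠FHT = 64°  [linear pair at H on FP]
3. ∠FTH = 66°  [△FHT]
4. ∠HTX = 114°  [linear pair at T on FX]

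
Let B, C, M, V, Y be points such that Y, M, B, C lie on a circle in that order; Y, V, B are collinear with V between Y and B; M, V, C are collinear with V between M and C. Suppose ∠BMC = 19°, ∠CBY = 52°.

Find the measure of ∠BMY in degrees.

1. ∠BYC = 19°  [same arc BC]
2. ∠BCY = 109°  [△YBC]
3. ∠BMY = 71°  [cyclic YMBC, opposite ∠M+∠C]

∠BMY = 71°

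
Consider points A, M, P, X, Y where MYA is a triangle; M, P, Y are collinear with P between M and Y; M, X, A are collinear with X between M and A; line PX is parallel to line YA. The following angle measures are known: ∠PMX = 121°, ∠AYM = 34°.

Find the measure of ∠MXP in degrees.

∠MXP = 25°

1. ∠AMY = 121°  [P on MY, X on MA]
2. ∠MAY = 25°  [△MYA]
3. ∠MXP = 25°  [PX∥YA, corresponding at X]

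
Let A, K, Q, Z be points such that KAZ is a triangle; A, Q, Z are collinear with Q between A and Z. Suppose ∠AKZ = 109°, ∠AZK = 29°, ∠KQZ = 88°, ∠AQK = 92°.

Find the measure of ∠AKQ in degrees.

1. ∠KAZ = 42°  [△KAZ]
2. ∠KAQ = 42°  [Q on ray AZ]
3. ∠AKQ = 46°  [△KAQ]

∠AKQ = 46°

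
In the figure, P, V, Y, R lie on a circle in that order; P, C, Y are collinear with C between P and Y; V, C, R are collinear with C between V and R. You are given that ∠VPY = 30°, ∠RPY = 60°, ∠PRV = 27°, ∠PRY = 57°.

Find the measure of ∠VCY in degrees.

∠VCY = 93°

1. ∠RVY = 60°  [same arc YR]
2. ∠PYV = 27°  [same arc PV]
3. ∠VCY = 93°  [△VCY]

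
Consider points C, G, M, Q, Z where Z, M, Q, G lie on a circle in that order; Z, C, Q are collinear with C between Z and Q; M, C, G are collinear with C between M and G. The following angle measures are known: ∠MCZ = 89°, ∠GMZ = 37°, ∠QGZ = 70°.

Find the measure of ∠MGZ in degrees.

∠MGZ = 16°

1. ∠GCQ = 89°  [vertical angles at C]
2. ∠GQZ = 37°  [same arc ZG]
3. ∠GZQ = 73°  [△ZQG]
4. ∠GCZ = 91°  [linear pair at C on ZQ]
5. ∠MGZ = 16°  [△ZCG]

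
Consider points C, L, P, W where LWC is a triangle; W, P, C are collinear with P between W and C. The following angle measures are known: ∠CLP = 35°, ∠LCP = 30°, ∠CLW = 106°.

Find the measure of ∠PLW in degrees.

1. ∠CPL = 115°  [△LPC]
2. ∠LCW = 30°  [P on ray CW]
3. ∠CWL = 44°  [△LWC]
4. ∠LPW = 65°  [linear pair at P on WC]
5. ∠LWP = 44°  [P on ray WC]
6. ∠PLW = 71°  [△LWP]

∠PLW = 71°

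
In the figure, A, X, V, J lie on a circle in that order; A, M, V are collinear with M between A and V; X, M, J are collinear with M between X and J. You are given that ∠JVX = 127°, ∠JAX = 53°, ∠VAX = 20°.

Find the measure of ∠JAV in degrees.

∠JAV = 33°

1. ∠VJX = 20°  [same arc XV]
2. ∠JXV = 33°  [△XVJ]
3. ∠JAV = 33°  [same arc VJ]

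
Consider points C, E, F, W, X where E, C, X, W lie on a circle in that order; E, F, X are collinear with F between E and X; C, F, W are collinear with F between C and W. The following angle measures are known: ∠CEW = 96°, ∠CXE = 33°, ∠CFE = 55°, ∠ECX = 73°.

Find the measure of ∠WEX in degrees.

∠WEX = 22°

1. ∠CEX = 74°  [△ECX]
2. ∠WFX = 55°  [vertical angles at F]
3. ∠EWX = 107°  [cyclic ECXW, opposite ∠C+∠W]
4. ∠CWX = 74°  [same arc CX]
5. ∠EXW = 51°  [△XFW]
6. ∠WEX = 22°  [△EXW]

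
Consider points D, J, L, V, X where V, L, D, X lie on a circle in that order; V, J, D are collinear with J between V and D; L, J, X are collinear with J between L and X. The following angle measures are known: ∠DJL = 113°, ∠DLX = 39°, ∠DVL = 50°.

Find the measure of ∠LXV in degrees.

∠LXV = 28°

1. ∠VJX = 113°  [vertical angles at J]
2. ∠DVX = 39°  [same arc DX]
3. ∠LXV = 28°  [△VJX]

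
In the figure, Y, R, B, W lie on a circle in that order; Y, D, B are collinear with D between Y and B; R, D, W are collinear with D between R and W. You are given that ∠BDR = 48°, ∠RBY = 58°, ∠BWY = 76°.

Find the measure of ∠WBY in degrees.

∠WBY = 30°

1. ∠WDY = 48°  [vertical angles at D]
2. ∠RWY = 58°  [same arc YR]
3. ∠BYW = 74°  [△YDW]
4. ∠WBY = 30°  [△YBW]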